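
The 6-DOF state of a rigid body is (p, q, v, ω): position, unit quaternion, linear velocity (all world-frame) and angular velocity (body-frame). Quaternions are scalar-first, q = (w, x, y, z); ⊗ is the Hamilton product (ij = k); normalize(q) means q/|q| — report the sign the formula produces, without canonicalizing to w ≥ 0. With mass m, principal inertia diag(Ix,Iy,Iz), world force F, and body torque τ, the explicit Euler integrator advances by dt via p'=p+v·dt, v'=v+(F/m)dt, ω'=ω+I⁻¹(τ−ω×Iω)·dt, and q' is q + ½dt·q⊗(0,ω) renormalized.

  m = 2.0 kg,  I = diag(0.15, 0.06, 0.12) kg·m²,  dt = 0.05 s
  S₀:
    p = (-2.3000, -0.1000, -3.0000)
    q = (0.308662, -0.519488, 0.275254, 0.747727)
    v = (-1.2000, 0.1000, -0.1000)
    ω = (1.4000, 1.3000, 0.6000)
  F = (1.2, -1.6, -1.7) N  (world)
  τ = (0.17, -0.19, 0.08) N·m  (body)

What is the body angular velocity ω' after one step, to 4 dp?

ω' = (1.4411, 1.1207, 0.7016)

α = I⁻¹(τ − ω×Iω) = (0.8213, -3.5867, 2.0317)
ω' = ω + α·dt = (1.4411, 1.1207, 0.7016)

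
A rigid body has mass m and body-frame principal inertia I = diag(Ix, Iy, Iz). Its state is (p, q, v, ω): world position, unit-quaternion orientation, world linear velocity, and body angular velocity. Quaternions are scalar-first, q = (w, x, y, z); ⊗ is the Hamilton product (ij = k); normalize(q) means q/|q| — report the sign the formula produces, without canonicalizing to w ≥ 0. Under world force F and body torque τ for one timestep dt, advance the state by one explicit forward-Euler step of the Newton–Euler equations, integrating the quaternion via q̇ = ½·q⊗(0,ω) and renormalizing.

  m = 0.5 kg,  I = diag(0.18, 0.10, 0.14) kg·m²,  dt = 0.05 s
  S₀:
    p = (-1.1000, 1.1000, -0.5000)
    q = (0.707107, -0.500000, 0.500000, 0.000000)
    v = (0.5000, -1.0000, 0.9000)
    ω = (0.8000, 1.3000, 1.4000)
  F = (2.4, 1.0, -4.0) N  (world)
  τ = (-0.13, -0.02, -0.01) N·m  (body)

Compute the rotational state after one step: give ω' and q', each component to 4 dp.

precession coupling ω×(Iω) = (0.0728, 0.0448, -0.0832)
angular accel α = (-1.1267, -0.6480, 0.5229)
new body rate ω' = (0.7437, 1.2676, 1.4261)
q⊗(0,ω) = (-0.2500000, 1.2656856, 1.6192391, -0.0600502)
q + ½dt·q⊗(0,ω), renormalized = (0.6999, -0.4677, 0.5398, -0.0015)

ω' = (0.7437, 1.2676, 1.4261)
q' = (0.6999, -0.4677, 0.5398, -0.0015)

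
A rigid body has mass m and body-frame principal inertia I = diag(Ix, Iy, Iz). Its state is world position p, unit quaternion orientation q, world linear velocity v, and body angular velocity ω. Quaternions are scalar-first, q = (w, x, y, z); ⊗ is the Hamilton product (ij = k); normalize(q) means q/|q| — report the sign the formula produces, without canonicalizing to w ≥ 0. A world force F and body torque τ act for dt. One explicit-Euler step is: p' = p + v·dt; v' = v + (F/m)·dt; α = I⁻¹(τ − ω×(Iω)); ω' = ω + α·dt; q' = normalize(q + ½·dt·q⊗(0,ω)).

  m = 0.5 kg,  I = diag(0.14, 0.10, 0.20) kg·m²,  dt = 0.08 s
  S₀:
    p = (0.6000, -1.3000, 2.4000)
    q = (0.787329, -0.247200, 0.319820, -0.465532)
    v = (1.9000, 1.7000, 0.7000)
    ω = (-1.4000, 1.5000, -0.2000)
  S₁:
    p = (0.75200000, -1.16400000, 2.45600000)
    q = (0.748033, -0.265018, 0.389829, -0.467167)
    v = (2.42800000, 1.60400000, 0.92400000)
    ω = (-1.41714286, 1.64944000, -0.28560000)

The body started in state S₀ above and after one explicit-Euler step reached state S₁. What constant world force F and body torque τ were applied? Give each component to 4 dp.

F = (3.3000, -0.6000, 1.4000)
τ = (-0.0600, 0.1700, -0.1300)

rate change Δω = (-0.01714286, 0.14944000, -0.08560000)
gyro term ω₀×Iω₀ = (-0.0300, -0.0168, 0.0840)
I·α + gyro = (-0.0600, 0.1700, -0.1300)
v₁ − v₀ = (0.52800000, -0.09600000, 0.22400000)
F = m·Δv/dt = (3.3000, -0.6000, 1.4000)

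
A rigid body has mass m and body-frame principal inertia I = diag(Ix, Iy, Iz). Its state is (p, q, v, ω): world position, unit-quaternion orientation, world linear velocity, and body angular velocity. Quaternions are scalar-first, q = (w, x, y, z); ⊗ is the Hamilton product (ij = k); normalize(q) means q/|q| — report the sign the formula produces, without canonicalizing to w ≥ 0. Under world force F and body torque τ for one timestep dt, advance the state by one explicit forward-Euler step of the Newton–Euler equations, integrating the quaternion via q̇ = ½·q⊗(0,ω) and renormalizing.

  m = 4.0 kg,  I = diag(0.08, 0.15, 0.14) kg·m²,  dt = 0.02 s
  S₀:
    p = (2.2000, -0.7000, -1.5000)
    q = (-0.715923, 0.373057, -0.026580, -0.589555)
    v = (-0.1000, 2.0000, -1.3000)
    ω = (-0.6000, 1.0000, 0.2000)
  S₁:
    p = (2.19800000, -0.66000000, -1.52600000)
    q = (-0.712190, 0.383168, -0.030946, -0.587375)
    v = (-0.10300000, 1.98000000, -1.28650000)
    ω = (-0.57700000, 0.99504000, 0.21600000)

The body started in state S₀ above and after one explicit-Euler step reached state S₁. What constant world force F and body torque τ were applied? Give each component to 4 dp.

ω₁ − ω₀ = (0.02300000, -0.00496000, 0.01600000)
τ = I·(Δω/dt) + ω₀×(Iω₀) = (0.0900, -0.0300, 0.0700)
v₁ − v₀ = (-0.00300000, -0.02000000, 0.01350000)
m·(v₁−v₀)/dt = (-0.6000, -4.0000, 2.7000)

F = (-0.6000, -4.0000, 2.7000)
τ = (0.0900, -0.0300, 0.0700)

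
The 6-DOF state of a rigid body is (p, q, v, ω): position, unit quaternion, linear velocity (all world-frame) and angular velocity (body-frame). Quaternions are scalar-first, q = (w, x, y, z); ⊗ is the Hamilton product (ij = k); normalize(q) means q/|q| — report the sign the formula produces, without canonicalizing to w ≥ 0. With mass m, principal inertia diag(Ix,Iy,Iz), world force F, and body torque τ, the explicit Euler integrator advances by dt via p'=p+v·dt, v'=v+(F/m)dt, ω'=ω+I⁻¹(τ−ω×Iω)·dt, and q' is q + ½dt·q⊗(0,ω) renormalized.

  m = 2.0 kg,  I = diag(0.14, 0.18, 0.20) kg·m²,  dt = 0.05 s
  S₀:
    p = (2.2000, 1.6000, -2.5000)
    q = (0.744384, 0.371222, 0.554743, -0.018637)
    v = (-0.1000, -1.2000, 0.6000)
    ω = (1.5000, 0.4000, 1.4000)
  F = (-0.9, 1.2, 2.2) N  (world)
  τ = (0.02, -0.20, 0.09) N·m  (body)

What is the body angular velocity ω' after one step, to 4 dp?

precession coupling ω×(Iω) = (0.0112, -0.1260, 0.0240)
(τ − ω×Iω)/I = (0.0629, -0.4111, 0.3300)
ω' = ω + α·dt = (1.5031, 0.3794, 1.4165)

ω' = (1.5031, 0.3794, 1.4165)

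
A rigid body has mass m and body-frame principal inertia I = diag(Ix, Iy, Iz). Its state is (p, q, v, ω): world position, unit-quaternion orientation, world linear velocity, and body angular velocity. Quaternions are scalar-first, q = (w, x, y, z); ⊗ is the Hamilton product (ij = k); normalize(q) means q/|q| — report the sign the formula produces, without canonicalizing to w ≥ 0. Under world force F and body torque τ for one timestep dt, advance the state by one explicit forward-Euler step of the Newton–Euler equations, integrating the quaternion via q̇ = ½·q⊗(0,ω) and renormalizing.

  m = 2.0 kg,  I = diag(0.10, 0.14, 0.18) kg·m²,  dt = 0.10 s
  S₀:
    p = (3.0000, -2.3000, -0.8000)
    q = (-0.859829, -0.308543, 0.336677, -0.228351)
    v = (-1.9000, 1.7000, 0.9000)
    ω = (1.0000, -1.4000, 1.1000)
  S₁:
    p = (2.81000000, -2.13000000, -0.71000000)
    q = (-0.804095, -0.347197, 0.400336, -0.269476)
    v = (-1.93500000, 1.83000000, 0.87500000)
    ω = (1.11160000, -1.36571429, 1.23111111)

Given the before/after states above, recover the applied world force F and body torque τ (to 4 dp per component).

F = (-0.7000, 2.6000, -0.5000)
τ = (0.0500, -0.0400, 0.1800)

Δω = ω₁−ω₀ = (0.11160000, 0.03428571, 0.13111111)
I·α + gyro = (0.0500, -0.0400, 0.1800)
Δv = v₁−v₀ = (-0.03500000, 0.13000000, -0.02500000)
F = m·Δv/dt = (-0.7000, 2.6000, -0.5000)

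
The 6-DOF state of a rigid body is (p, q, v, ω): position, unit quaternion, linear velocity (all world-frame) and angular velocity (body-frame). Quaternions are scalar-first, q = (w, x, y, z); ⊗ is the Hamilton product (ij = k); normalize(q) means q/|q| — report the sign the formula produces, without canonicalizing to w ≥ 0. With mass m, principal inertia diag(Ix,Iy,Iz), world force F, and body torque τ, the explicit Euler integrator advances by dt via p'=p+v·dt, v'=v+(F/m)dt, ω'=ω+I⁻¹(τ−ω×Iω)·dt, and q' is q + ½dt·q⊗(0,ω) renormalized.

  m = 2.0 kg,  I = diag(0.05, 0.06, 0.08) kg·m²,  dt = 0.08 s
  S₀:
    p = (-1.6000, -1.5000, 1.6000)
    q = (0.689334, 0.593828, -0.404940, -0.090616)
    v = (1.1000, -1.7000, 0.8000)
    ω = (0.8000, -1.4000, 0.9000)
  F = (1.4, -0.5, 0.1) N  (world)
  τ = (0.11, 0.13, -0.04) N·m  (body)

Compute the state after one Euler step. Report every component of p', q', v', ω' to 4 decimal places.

p' = (-1.5120, -1.6360, 1.6640)
q' = (0.6491, 0.5946, -0.4665, -0.0859)
v' = (1.1560, -1.7200, 0.8040)
ω' = (1.0163, -1.1979, 0.8712)

linear accel F/m = (0.7000, -0.2500, 0.0500)
p + v·dt = (-1.5120, -1.6360, 1.6640)
v + (F/m)dt = (1.1560, -1.7200, 0.8040)
gyro term ω×Iω = (-0.0252, -0.0216, -0.0112)
α = I⁻¹(τ − ω×Iω) = (2.7040, 2.5267, -0.3600)
new body rate ω' = (1.0163, -1.1979, 0.8712)
Hamilton product q⊗(0,ω) = (-0.9604240, 0.0601588, -1.5720056, 0.1129934)
updated quaternion q' = (0.6491, 0.5946, -0.4665, -0.0859)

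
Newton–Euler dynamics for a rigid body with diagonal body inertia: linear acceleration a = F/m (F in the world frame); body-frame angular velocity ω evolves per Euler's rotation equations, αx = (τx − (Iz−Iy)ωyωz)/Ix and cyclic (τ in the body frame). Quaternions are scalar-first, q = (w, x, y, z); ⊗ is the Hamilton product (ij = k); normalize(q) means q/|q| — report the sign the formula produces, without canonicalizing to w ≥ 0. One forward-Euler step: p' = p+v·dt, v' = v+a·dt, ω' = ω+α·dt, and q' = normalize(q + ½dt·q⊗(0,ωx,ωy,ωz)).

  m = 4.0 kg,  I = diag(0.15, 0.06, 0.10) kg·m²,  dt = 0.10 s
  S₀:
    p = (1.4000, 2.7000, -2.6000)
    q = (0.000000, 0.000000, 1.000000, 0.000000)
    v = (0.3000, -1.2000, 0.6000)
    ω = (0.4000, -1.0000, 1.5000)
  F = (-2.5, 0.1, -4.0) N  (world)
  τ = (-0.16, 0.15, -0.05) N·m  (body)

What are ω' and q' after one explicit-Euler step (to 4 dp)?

ω' = (0.3333, -0.8000, 1.4140)
q' = (0.0498, 0.0747, 0.9958, -0.0199)

precession coupling ω×(Iω) = (-0.0600, 0.0300, 0.0360)
angular accel α = (-0.6667, 2.0000, -0.8600)
ω + α·dt = (0.3333, -0.8000, 1.4140)
Hamilton product q⊗(0,ω) = (1.0000000, 1.5000000, 0.0000000, -0.4000000)
updated quaternion q' = (0.0498, 0.0747, 0.9958, -0.0199)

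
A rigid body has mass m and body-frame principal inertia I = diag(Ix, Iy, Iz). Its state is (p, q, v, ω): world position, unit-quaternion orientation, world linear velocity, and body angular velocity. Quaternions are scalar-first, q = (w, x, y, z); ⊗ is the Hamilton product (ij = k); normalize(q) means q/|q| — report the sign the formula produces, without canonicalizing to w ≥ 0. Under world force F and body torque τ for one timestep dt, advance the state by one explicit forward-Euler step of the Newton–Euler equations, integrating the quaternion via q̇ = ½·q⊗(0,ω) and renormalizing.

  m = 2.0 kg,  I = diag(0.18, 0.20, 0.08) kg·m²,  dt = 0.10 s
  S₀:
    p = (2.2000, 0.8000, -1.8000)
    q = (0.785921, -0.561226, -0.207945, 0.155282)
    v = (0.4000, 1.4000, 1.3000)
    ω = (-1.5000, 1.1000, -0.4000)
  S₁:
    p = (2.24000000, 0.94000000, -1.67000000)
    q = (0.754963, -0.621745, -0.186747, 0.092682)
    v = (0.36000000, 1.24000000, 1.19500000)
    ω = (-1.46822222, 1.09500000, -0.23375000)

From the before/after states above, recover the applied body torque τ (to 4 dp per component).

Δω = ω₁−ω₀ = (0.03177778, -0.00500000, 0.16625000)
gyro term ω₀×Iω₀ = (0.0528, 0.0600, -0.0330)
applied torque τ = (0.1100, 0.0500, 0.1000)

τ = (0.1100, 0.0500, 0.1000)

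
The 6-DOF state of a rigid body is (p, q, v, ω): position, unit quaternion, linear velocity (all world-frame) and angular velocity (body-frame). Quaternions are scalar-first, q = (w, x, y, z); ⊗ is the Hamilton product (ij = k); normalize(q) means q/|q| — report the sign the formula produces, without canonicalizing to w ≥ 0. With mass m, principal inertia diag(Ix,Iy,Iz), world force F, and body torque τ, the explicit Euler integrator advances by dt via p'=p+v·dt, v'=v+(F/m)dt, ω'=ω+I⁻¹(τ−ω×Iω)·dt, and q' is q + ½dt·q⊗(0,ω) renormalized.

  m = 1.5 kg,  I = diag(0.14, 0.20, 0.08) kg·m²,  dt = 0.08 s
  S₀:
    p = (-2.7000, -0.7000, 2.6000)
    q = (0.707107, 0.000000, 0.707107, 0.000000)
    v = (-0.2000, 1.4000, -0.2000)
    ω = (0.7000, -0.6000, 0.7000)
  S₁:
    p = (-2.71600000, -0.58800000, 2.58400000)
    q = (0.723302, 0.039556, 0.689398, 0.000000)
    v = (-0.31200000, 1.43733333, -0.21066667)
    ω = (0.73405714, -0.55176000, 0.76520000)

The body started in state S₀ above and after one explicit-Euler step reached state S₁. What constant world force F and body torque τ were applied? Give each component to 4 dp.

F = (-2.1000, 0.7000, -0.2000)
τ = (0.1100, 0.1500, 0.0400)

Δv = v₁−v₀ = (-0.11200000, 0.03733333, -0.01066667)
F = m·Δv/dt = (-2.1000, 0.7000, -0.2000)
Δω = ω₁−ω₀ = (0.03405714, 0.04824000, 0.06520000)
applied torque τ = (0.1100, 0.1500, 0.0400)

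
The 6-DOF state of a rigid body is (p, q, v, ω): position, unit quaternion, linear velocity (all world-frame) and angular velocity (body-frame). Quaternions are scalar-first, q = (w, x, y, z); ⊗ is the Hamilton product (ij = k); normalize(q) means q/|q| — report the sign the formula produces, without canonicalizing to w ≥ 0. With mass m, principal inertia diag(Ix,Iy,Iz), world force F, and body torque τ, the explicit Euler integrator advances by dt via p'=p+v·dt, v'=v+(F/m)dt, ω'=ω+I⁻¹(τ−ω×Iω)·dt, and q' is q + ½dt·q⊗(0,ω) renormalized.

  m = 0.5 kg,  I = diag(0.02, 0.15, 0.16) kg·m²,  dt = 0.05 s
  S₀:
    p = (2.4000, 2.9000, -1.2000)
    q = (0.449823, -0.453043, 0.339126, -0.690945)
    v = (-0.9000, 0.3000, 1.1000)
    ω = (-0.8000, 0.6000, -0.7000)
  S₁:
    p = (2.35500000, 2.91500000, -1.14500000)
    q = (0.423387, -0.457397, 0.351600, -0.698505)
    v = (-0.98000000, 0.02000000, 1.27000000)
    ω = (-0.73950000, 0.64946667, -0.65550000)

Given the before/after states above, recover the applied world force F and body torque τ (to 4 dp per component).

F = (-0.8000, -2.8000, 1.7000)
τ = (0.0200, 0.0700, 0.0800)

ω₁ − ω₀ = (0.06050000, 0.04946667, 0.04450000)
I·α + gyro = (0.0200, 0.0700, 0.0800)
v₁ − v₀ = (-0.08000000, -0.28000000, 0.17000000)
F = m·Δv/dt = (-0.8000, -2.8000, 1.7000)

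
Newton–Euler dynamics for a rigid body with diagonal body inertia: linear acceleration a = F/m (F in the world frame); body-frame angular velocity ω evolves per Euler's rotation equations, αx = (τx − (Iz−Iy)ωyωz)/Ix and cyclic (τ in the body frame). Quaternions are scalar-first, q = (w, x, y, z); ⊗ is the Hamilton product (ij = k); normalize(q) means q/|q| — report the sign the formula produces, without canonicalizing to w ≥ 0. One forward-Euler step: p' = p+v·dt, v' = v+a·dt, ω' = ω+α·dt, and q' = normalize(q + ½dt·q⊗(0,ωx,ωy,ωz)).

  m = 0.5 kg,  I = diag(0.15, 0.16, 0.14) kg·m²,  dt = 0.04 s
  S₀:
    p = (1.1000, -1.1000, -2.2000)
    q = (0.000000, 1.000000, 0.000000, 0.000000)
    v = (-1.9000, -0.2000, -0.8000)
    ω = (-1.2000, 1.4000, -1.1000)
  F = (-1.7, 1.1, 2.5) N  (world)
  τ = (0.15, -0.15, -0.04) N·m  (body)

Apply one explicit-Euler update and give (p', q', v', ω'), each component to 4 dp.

new position p' = (1.0240, -1.1080, -2.2320)
new velocity v' = (-2.0360, -0.1120, -0.6000)
angular accel α = (0.7947, -1.0200, -0.1657)
new body rate ω' = (-1.1682, 1.3592, -1.1066)
2q̇ = q⊗(0,ω) = (1.2000000, 0.0000000, 1.1000000, 1.4000000)
q' = normalize(q + ½dt·q⊗(0,ω)) = (0.0240, 0.9991, 0.0220, 0.0280)

p' = (1.0240, -1.1080, -2.2320)
q' = (0.0240, 0.9991, 0.0220, 0.0280)
v' = (-2.0360, -0.1120, -0.6000)
ω' = (-1.1682, 1.3592, -1.1066)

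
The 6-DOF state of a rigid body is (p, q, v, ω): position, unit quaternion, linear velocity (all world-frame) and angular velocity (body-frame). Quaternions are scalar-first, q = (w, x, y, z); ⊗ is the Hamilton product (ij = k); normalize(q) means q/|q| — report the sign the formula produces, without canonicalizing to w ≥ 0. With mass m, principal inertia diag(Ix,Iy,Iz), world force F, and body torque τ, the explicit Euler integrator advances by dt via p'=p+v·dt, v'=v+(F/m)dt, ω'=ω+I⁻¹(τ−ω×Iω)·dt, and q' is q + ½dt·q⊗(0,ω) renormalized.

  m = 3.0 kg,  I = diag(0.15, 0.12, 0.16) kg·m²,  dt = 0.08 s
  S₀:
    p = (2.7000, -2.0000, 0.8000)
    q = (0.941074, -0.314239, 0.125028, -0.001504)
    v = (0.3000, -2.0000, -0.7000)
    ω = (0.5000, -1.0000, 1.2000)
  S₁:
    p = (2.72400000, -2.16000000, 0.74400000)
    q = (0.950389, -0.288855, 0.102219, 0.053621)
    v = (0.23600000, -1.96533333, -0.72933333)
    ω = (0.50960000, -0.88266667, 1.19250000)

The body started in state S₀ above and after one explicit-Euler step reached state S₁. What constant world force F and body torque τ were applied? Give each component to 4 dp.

ω₁ − ω₀ = (0.00960000, 0.11733333, -0.00750000)
applied torque τ = (-0.0300, 0.1700, 0.0000)
v₁ − v₀ = (-0.06400000, 0.03466667, -0.02933333)
F = m·Δv/dt = (-2.4000, 1.3000, -1.1000)

F = (-2.4000, 1.3000, -1.1000)
τ = (-0.0300, 0.1700, 0.0000)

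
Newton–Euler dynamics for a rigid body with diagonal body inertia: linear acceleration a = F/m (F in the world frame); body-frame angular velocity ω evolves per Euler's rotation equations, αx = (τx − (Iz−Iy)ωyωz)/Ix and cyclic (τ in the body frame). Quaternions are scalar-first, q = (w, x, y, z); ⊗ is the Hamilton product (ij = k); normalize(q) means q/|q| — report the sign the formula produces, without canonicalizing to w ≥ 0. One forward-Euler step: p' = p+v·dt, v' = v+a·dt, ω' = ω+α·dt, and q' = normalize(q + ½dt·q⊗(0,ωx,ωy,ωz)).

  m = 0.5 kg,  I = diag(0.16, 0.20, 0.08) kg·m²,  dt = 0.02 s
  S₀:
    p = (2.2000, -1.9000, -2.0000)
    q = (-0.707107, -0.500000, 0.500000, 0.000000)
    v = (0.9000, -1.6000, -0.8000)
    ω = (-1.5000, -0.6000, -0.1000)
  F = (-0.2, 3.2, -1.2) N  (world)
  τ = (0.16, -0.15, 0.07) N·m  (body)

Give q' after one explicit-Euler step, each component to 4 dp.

2q̇ = q⊗(0,ω) = (-0.4500000, 1.0106605, 0.3742642, 1.1207107)
q + ½dt·q⊗(0,ω), renormalized = (-0.7115, -0.4898, 0.5037, 0.0112)

q' = (-0.7115, -0.4898, 0.5037, 0.0112)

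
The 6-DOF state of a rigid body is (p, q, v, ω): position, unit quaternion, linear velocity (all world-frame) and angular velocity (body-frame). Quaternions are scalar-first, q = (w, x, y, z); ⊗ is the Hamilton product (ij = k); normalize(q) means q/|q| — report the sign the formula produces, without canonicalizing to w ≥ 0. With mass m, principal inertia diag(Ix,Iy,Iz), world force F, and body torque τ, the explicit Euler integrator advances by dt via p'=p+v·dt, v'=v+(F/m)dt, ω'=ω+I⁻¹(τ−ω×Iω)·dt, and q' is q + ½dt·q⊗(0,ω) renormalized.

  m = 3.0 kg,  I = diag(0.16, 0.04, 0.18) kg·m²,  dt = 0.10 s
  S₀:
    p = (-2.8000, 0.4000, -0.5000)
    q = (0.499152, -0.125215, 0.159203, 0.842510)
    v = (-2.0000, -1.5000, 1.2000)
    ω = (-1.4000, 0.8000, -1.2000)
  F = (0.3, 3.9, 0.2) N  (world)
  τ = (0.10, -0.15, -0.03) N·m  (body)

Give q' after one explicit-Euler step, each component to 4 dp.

q⊗(0,ω) = (0.7083486, -1.5638644, -0.9304504, -0.4762702)
updated quaternion q' = (0.5319, -0.2024, 0.1121, 0.8146)

q' = (0.5319, -0.2024, 0.1121, 0.8146)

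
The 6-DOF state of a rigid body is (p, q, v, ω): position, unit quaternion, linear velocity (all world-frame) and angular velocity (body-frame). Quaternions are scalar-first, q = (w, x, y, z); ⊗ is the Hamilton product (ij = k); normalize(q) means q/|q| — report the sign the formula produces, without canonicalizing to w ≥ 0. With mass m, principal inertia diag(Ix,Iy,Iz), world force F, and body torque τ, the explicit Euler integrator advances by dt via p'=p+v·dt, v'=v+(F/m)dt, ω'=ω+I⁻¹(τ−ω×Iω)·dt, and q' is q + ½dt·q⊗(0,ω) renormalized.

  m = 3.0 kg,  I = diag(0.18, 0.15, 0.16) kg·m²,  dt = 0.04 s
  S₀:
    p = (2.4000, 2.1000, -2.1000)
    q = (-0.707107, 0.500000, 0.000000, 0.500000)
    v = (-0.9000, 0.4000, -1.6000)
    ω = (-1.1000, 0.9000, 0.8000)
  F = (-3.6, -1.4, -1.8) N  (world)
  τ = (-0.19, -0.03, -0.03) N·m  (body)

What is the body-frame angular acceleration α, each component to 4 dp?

α = (-1.0956, -0.0827, -0.3731)

ω×(Iω) gyroscopic = (0.0072, -0.0176, 0.0297)
(τ − ω×Iω)/I = (-1.0956, -0.0827, -0.3731)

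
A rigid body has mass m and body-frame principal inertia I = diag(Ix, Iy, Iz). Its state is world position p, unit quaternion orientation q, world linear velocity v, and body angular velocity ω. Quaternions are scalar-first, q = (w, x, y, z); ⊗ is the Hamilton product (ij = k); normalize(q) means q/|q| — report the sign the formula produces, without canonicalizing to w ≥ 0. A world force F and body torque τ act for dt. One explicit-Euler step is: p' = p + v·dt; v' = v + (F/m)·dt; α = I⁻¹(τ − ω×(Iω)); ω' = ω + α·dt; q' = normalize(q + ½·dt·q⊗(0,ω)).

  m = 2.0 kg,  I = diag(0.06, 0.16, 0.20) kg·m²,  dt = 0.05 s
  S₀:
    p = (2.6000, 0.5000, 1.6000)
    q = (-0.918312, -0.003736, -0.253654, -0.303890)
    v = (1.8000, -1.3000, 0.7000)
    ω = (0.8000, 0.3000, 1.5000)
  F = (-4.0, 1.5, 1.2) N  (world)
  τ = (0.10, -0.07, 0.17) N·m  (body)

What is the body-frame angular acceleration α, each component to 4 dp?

ω×(Iω) gyroscopic = (0.0180, -0.1680, 0.0240)
angular accel α = (1.3667, 0.6125, 0.7300)

α = (1.3667, 0.6125, 0.7300)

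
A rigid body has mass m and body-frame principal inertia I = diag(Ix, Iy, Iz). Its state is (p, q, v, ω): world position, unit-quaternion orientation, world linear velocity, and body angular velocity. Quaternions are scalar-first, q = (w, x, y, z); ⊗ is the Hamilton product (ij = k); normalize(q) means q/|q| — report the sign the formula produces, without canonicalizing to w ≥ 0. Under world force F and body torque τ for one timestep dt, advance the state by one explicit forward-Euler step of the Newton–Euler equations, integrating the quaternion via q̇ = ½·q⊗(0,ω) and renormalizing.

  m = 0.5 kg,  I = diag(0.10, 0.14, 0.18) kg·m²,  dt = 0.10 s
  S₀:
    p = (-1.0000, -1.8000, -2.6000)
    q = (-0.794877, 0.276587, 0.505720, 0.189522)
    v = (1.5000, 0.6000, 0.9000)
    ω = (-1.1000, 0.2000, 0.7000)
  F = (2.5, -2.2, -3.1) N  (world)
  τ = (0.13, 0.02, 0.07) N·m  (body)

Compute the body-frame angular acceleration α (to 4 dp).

gyro term ω×Iω = (0.0056, 0.0616, -0.0088)
α = I⁻¹(τ − ω×Iω) = (1.2440, -0.2971, 0.4378)

α = (1.2440, -0.2971, 0.4378)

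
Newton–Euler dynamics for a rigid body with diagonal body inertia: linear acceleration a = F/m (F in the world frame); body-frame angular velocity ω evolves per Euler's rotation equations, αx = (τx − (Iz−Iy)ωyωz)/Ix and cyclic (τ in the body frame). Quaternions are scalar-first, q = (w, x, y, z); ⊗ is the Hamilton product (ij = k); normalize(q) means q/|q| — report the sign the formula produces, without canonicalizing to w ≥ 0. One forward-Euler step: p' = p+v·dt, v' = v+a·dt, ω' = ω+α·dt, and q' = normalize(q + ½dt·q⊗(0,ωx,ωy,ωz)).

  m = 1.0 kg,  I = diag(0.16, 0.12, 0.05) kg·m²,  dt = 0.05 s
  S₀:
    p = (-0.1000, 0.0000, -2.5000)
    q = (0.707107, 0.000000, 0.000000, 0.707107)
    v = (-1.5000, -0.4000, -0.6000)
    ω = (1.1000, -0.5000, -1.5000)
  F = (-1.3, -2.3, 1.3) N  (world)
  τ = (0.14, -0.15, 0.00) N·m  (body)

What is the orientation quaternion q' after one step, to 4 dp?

q' = (0.7328, 0.0283, 0.0106, 0.6798)

Hamilton product q⊗(0,ω) = (1.0606605, 1.1313712, 0.4242642, -1.0606605)
updated quaternion q' = (0.7328, 0.0283, 0.0106, 0.6798)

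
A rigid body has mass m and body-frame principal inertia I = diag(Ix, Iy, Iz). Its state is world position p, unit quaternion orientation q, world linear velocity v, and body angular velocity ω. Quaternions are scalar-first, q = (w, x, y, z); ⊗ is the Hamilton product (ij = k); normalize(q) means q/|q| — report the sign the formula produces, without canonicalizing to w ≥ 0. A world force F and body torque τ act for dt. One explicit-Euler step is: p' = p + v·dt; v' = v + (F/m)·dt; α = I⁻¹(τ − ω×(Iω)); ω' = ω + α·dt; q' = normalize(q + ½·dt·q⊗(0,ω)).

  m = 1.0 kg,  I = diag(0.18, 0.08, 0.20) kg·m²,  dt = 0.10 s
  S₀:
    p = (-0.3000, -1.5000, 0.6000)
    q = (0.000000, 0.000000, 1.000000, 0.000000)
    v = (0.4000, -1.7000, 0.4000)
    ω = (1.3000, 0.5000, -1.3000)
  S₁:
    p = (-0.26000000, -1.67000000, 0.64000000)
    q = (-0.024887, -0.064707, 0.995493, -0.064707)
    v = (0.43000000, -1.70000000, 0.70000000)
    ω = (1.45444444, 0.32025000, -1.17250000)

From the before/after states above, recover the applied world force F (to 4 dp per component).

v₁ − v₀ = (0.03000000, 0.00000000, 0.30000000)
m·(v₁−v₀)/dt = (0.3000, 0.0000, 3.0000)

F = (0.3000, 0.0000, 3.0000)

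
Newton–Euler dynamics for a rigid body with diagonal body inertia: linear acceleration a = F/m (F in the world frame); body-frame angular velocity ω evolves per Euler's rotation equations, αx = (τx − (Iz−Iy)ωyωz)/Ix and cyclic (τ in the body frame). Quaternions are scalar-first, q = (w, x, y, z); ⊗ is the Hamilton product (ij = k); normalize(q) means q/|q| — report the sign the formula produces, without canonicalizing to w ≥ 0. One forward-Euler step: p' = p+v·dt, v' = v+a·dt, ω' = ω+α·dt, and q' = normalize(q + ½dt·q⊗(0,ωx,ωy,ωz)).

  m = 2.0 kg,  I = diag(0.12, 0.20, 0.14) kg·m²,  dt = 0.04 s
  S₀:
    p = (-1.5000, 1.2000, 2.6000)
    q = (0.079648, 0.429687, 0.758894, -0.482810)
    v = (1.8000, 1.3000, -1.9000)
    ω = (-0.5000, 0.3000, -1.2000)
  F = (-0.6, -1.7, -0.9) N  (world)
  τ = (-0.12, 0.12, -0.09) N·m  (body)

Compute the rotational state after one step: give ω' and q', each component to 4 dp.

gyro term ω×Iω = (0.0216, -0.0120, -0.0120)
angular accel α = (-1.1800, 0.6600, -0.5571)
ω' = ω + α·dt = (-0.5472, 0.3264, -1.2223)
Hamilton product q⊗(0,ω) = (-0.5921967, -0.8056538, 0.7809238, 0.4127755)
q' = normalize(q + ½dt·q⊗(0,ω)) = (0.0678, 0.4134, 0.7742, -0.4744)

ω' = (-0.5472, 0.3264, -1.2223)
q' = (0.0678, 0.4134, 0.7742, -0.4744)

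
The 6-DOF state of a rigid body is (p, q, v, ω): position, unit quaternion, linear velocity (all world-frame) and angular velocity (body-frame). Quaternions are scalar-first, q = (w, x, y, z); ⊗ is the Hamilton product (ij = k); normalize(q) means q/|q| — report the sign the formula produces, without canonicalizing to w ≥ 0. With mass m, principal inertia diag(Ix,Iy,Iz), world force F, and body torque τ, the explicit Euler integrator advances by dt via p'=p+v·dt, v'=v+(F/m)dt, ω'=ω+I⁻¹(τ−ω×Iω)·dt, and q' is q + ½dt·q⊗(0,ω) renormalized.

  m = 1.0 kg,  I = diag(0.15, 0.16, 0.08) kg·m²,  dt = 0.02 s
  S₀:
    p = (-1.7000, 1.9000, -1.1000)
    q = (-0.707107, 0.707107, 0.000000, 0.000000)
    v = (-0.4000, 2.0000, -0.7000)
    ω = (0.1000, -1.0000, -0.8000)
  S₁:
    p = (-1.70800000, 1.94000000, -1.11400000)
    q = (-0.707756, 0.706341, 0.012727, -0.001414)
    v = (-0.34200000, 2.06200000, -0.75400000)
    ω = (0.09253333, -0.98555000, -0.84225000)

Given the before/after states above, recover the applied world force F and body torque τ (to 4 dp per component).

F = (2.9000, 3.1000, -2.7000)
τ = (-0.1200, 0.1100, -0.1700)

velocity change Δv = (0.05800000, 0.06200000, -0.05400000)
applied force F = (2.9000, 3.1000, -2.7000)
rate change Δω = (-0.00746667, 0.01445000, -0.04225000)
I·α + gyro = (-0.1200, 0.1100, -0.1700)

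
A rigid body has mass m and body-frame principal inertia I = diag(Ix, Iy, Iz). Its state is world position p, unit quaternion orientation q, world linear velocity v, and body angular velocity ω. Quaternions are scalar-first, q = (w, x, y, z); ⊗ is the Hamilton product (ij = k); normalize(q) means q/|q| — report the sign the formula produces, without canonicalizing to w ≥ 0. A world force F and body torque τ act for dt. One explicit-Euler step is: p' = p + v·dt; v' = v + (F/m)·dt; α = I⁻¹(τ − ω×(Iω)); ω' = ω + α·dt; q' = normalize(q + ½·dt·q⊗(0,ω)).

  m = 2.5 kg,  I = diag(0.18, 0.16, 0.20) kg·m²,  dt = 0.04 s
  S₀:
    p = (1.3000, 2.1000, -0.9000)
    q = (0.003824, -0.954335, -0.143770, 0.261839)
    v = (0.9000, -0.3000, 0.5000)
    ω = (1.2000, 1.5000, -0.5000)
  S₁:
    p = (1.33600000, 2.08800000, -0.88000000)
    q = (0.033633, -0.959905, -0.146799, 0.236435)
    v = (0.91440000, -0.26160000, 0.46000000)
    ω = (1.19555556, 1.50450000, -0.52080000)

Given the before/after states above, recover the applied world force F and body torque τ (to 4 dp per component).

F = (0.9000, 2.4000, -2.5000)
τ = (-0.0500, 0.0300, -0.1400)

Δω = ω₁−ω₀ = (-0.00444444, 0.00450000, -0.02080000)
ω₀×(Iω₀) = (-0.0300, 0.0120, -0.0360)
applied torque τ = (-0.0500, 0.0300, -0.1400)
Δv = v₁−v₀ = (0.01440000, 0.03840000, -0.04000000)
m·(v₁−v₀)/dt = (0.9000, 2.4000, -2.5000)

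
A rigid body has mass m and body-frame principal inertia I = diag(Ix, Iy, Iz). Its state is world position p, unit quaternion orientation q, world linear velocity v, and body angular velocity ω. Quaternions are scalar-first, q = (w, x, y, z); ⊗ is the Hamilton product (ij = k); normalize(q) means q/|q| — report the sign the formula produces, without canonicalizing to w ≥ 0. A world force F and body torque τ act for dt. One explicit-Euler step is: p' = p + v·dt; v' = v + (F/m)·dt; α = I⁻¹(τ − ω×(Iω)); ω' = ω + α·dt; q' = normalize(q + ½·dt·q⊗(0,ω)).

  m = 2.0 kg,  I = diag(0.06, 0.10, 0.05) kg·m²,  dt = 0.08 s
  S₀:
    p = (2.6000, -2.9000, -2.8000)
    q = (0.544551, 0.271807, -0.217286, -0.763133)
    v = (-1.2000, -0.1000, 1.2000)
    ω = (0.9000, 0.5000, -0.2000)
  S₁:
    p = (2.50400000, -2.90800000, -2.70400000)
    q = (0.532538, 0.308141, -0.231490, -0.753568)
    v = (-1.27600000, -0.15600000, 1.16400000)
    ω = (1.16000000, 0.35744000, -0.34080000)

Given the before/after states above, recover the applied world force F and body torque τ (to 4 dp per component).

velocity change Δv = (-0.07600000, -0.05600000, -0.03600000)
F = m·Δv/dt = (-1.9000, -1.4000, -0.9000)
Δω = ω₁−ω₀ = (0.26000000, -0.14256000, -0.14080000)
precession coupling = (0.0050, -0.0018, 0.0180)
applied torque τ = (0.2000, -0.1800, -0.0700)

F = (-1.9000, -1.4000, -0.9000)
τ = (0.2000, -0.1800, -0.0700)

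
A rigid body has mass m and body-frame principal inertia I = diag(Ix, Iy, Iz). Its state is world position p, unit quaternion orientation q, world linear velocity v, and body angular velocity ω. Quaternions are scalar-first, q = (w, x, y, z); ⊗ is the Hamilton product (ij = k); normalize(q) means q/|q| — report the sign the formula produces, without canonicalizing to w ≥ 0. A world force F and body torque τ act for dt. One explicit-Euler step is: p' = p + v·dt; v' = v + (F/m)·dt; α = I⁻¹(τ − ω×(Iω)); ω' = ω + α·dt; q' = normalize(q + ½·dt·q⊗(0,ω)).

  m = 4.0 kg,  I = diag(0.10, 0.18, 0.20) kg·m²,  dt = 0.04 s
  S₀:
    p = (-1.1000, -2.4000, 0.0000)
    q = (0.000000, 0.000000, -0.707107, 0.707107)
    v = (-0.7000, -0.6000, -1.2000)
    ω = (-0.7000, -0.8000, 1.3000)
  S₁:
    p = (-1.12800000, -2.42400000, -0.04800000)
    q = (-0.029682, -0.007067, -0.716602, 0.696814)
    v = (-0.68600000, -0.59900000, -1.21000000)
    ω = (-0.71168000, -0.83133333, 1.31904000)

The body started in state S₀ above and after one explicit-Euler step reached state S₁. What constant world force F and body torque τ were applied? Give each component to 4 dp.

F = (1.4000, 0.1000, -1.0000)
τ = (-0.0500, -0.0500, 0.1400)

Δω = ω₁−ω₀ = (-0.01168000, -0.03133333, 0.01904000)
τ = I·(Δω/dt) + ω₀×(Iω₀) = (-0.0500, -0.0500, 0.1400)
v₁ − v₀ = (0.01400000, 0.00100000, -0.01000000)
m·(v₁−v₀)/dt = (1.4000, 0.1000, -1.0000)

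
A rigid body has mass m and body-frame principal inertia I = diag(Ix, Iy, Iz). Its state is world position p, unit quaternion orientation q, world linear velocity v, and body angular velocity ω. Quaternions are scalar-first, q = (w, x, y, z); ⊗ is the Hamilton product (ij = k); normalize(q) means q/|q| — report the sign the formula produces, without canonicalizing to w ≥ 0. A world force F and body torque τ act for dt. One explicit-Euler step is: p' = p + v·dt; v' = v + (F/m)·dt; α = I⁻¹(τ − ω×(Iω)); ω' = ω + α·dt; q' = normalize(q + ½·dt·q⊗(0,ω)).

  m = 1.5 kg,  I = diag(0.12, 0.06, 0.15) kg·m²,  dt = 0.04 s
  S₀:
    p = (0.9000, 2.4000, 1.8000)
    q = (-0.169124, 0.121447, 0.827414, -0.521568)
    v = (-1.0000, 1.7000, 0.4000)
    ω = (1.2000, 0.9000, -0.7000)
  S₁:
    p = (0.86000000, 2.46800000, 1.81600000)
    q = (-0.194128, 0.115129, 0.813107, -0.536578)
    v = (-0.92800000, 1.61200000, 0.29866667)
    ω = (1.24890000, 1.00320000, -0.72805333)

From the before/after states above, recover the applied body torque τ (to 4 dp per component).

ω₁ − ω₀ = (0.04890000, 0.10320000, -0.02805333)
applied torque τ = (0.0900, 0.1800, -0.1700)

τ = (0.0900, 0.1800, -0.1700)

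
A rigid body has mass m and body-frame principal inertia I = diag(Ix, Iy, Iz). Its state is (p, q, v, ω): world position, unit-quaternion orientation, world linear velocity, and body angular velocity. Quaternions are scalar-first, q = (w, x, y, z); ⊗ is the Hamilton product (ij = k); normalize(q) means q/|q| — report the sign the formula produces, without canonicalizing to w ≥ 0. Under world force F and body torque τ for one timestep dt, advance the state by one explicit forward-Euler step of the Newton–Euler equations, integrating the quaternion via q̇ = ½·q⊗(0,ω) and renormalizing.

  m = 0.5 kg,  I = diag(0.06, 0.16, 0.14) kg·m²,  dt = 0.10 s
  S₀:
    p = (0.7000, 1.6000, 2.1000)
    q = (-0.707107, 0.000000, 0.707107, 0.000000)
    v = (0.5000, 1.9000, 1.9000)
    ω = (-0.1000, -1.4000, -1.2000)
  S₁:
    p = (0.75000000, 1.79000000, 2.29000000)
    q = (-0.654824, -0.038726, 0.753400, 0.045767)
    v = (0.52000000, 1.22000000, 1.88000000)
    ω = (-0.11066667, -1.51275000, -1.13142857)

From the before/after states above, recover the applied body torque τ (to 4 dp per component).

τ = (-0.0400, -0.1900, 0.1100)

Δω = ω₁−ω₀ = (-0.01066667, -0.11275000, 0.06857143)
precession coupling = (-0.0336, -0.0096, 0.0140)
applied torque τ = (-0.0400, -0.1900, 0.1100)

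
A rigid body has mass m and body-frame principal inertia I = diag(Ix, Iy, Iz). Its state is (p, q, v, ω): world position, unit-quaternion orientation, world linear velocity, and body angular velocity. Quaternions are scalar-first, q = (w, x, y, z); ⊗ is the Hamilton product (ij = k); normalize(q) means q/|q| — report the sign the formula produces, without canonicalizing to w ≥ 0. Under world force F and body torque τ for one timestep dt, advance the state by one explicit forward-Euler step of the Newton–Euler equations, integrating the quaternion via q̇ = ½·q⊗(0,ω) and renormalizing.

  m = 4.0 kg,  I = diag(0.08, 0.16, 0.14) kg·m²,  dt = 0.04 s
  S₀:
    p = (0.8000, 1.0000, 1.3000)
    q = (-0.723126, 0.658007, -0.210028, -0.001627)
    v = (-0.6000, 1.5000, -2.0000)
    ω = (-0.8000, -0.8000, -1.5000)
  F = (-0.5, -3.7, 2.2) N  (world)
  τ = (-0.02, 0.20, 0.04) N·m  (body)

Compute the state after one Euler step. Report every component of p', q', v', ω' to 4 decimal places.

p' = (0.7760, 1.0600, 1.2200)
q' = (-0.7155, 0.6754, -0.1786, 0.0062)
v' = (-0.6050, 1.4630, -1.9780)
ω' = (-0.7980, -0.7320, -1.5032)

gyro term ω×Iω = (-0.0240, -0.0720, 0.0512)
α = I⁻¹(τ − ω×Iω) = (0.0500, 1.7000, -0.0800)
ω + α·dt = (-0.7980, -0.7320, -1.5032)
q⊗(0,ω) = (0.3559427, 0.8922412, 1.5668129, 0.3902610)
updated quaternion q' = (-0.7155, 0.6754, -0.1786, 0.0062)
a = F/m = (-0.1250, -0.9250, 0.5500)
p + v·dt = (0.7760, 1.0600, 1.2200)
v' = v + a·dt = (-0.6050, 1.4630, -1.9780)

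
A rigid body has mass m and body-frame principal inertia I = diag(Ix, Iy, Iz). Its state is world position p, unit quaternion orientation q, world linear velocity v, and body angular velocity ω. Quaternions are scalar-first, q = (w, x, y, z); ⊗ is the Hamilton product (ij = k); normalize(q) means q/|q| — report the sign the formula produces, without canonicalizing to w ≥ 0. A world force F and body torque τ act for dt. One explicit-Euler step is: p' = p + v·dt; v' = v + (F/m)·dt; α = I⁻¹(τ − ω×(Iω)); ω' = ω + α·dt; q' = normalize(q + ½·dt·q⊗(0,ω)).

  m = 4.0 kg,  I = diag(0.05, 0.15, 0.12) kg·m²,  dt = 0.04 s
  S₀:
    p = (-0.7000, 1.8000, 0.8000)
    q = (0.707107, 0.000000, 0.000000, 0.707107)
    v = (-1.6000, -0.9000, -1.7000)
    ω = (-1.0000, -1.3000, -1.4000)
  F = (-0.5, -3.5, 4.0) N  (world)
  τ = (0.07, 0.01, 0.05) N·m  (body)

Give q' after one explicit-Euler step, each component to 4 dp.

Hamilton product q⊗(0,ω) = (0.9899498, 0.2121321, -1.6263461, -0.9899498)
updated quaternion q' = (0.7262, 0.0042, -0.0325, 0.6867)

q' = (0.7262, 0.0042, -0.0325, 0.6867)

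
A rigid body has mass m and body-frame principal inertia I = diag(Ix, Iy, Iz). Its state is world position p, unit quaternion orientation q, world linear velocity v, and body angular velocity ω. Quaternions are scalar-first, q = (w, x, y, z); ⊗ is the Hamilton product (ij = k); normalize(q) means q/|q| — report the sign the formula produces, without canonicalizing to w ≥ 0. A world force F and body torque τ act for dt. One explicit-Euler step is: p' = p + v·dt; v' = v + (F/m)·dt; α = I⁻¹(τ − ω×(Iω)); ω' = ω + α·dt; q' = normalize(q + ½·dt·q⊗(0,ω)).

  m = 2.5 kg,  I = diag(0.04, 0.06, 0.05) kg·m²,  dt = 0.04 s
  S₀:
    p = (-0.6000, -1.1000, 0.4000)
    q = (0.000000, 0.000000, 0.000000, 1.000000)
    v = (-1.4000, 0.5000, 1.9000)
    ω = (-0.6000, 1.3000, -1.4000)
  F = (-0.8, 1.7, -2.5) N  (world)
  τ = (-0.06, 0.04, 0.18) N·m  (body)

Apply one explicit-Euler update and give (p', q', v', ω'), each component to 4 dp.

p' = (-0.6560, -1.0800, 0.4760)
q' = (0.0280, -0.0260, -0.0120, 0.9992)
v' = (-1.4128, 0.5272, 1.8600)
ω' = (-0.6782, 1.3323, -1.2435)

angular accel α = (-1.9550, 0.8067, 3.9120)
new body rate ω' = (-0.6782, 1.3323, -1.2435)
Hamilton product q⊗(0,ω) = (1.4000000, -1.3000000, -0.6000000, 0.0000000)
updated quaternion q' = (0.0280, -0.0260, -0.0120, 0.9992)
a = F/m = (-0.3200, 0.6800, -1.0000)
new position p' = (-0.6560, -1.0800, 0.4760)
new velocity v' = (-1.4128, 0.5272, 1.8600)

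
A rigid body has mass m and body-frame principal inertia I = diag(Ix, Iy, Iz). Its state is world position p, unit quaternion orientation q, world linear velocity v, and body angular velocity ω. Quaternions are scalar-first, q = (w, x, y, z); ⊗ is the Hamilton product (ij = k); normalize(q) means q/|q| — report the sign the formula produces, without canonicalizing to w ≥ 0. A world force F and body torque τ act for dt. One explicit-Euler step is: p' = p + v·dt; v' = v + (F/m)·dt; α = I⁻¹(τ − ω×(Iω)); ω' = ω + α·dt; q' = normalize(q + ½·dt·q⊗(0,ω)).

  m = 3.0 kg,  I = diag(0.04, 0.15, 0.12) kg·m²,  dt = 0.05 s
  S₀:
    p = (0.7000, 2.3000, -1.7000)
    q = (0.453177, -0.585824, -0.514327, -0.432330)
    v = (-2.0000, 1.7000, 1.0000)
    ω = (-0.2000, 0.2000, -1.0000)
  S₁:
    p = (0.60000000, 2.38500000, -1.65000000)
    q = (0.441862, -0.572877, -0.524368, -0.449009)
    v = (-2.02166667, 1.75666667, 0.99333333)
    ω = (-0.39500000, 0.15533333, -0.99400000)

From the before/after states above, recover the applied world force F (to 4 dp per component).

F = (-1.3000, 3.4000, -0.4000)

Δv = v₁−v₀ = (-0.02166667, 0.05666667, -0.00666667)
applied force F = (-1.3000, 3.4000, -0.4000)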